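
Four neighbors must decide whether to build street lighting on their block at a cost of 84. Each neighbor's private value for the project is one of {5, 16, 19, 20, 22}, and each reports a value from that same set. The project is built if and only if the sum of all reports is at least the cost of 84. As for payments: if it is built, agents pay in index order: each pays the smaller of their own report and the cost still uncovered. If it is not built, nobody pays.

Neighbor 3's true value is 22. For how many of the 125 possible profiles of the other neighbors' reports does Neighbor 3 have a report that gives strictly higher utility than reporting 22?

4

Others report (20, 22, 22): truth gives 0; report 20 gives 2 > 0. Violating.
Others report (22, 20, 22): truth gives 0; report 20 gives 2 > 0. Violating.
Others report (22, 22, 20): truth gives 0; report 20 gives 2 > 0. Violating.
Others report (22, 22, 22): truth gives 0; report 19 gives 3 > 0. Violating.
Others report (5, 5, 5): truth gives 0; no alternative beats it.
Others report (5, 5, 16): truth gives 0; no alternative beats it.
(Checking all 125 profiles: 4 have a profitable deviation, 121 do not.)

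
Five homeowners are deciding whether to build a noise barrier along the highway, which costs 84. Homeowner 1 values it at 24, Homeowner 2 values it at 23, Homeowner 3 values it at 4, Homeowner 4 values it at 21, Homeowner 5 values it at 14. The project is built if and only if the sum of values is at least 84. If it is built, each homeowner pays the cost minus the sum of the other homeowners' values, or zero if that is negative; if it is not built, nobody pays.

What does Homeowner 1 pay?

22

Total value 86 ≥ cost 84, so the project is built.
The other homeowners' values sum to 62.
Cost minus that sum is 84 - 62 = 22.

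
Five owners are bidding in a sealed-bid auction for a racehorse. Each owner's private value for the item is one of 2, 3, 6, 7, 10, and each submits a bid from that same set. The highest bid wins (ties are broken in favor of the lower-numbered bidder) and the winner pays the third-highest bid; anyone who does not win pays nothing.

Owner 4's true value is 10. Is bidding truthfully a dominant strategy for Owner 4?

Check each profile of the others' bids and compare truth against every alternative bid.
Others bid (2, 2, 2, 10): truth gives 8, best alternative gives 0.
Others bid (2, 2, 7, 2): truth gives 8, best alternative gives 0.
Others bid (2, 7, 2, 2): truth gives 8, best alternative gives 0.
Others bid (7, 2, 2, 2): truth gives 8, best alternative gives 0.
Others bid (2, 2, 3, 10): truth gives 7, best alternative gives 0.
Others bid (2, 2, 7, 3): truth gives 7, best alternative gives 0.
(Remaining 619 profiles checked similarly; truth is weakly best in each.)
In every case the truthful bid is at least as good as any alternative, so it is a dominant strategy.

Yes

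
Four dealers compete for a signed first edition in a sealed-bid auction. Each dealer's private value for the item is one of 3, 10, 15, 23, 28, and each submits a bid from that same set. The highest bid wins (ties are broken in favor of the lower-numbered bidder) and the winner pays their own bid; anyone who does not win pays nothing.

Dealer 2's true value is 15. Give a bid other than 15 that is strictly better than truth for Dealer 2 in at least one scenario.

10

Suppose Dealer 1 bids 3, Dealer 3 bids 3 and Dealer 4 bids 3.
Bid 15: wins, pays 15, utility 15 - 15 = 0.
Bid 10: wins, pays 10, utility 15 - 10 = 5.
So bidding 10 beats truth here (5 > 0).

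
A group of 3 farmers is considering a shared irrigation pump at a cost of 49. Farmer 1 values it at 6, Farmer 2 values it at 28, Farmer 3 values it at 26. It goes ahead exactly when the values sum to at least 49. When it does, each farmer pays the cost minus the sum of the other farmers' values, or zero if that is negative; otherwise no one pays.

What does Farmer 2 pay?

17

Total value 60 ≥ cost 49, so the project is built.
The other farmers' values sum to 32.
Cost minus that sum is 49 - 32 = 17.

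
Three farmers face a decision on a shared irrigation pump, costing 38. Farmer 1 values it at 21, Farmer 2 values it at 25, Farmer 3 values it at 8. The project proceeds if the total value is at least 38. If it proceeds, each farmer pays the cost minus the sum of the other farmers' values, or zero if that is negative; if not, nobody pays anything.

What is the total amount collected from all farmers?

Total value 54 ≥ cost 38, so it is built.
Farmer 1: others sum to 33; max(0, 38 - 33) = 5.
Farmer 2: others sum to 29; max(0, 38 - 29) = 9.
Farmer 3: others sum to 46; max(0, 38 - 46) = 0.
Total collected = 5 + 9 + 0 = 14.

14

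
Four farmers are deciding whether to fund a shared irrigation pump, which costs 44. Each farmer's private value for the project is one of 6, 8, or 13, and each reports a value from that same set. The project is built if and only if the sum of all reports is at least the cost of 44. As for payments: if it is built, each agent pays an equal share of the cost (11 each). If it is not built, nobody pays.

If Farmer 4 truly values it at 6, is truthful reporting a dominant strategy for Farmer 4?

Check each profile of the others' reports and compare truth against every alternative report.
Others report (13, 13, 13): truth gives -5, best alternative gives -5.
Others report (6, 6, 6): truth gives 0, best alternative gives 0.
Others report (6, 6, 8): truth gives 0, best alternative gives 0.
Others report (6, 6, 13): truth gives 0, best alternative gives 0.
Others report (6, 8, 6): truth gives 0, best alternative gives 0.
Others report (6, 8, 8): truth gives 0, best alternative gives 0.
(Remaining 21 profiles checked similarly; truth is weakly best in each.)
In every case the truthful report is at least as good as any alternative, so it is a dominant strategy.

Yes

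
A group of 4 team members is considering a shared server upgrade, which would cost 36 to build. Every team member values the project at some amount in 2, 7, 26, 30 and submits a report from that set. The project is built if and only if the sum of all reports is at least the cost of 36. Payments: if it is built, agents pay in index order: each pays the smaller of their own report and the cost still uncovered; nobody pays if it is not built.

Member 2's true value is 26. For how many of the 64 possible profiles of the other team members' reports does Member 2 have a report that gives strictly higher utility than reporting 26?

Others report (2, 2, 26): truth gives 0; report 7 gives 19 > 0. Violating.
Others report (2, 2, 30): truth gives 0; report 2 gives 24 > 0. Violating.
Others report (2, 7, 26): truth gives 0; report 2 gives 24 > 0. Violating.
Others report (2, 7, 30): truth gives 0; report 2 gives 24 > 0. Violating.
Others report (2, 2, 2): truth gives 0; no alternative beats it.
Others report (2, 2, 7): truth gives 0; no alternative beats it.
(Checking all 64 profiles: 56 have a profitable deviation, 8 do not.)

56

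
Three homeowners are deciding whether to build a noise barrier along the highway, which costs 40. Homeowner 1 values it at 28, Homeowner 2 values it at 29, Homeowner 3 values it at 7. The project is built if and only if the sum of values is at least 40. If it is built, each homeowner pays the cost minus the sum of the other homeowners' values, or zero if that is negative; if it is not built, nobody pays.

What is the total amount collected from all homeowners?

9

Total value 64 ≥ cost 40, so it is built.
Homeowner 1: others sum to 36; max(0, 40 - 36) = 4.
Homeowner 2: others sum to 35; max(0, 40 - 35) = 5.
Homeowner 3: others sum to 57; max(0, 40 - 57) = 0.
Total collected = 4 + 5 + 0 = 9.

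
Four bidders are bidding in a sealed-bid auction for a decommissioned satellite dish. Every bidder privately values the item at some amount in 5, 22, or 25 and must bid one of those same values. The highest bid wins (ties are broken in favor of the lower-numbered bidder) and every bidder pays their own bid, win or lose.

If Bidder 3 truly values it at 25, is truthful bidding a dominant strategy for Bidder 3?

No

Consider the case where Bidder 1 bids 5, Bidder 2 bids 5 and Bidder 4 bids 5.
Truthful bid 25: wins, pays 25, utility 25 - 25 = 0.
Bid 22 instead: wins, pays 22, utility 25 - 22 = 3.
Since 3 > 0, bidding 22 is strictly better here, so truthful bidding is not dominant.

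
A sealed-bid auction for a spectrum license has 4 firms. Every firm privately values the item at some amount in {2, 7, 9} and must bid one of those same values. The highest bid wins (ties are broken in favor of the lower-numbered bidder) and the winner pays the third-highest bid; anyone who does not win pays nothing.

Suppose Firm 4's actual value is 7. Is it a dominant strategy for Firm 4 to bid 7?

Consider the case where Firm 1 bids 2, Firm 2 bids 2 and Firm 3 bids 7.
Truthful bid 7: loses, pays 0, utility 0.
Bid 9 instead: wins, pays 2, utility 7 - 2 = 5.
Since 5 > 0, bidding 9 is strictly better here, so truthful bidding is not dominant.

No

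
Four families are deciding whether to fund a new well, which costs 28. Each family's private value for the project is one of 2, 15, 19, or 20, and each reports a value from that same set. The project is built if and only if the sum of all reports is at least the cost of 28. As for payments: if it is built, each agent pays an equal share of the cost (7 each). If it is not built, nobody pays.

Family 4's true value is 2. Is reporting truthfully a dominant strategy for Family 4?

Check each profile of the others' reports and compare truth against every alternative report.
Others report (2, 2, 15): truth gives 0, best alternative gives -5.
Others report (2, 2, 19): truth gives 0, best alternative gives -5.
Others report (2, 2, 20): truth gives 0, best alternative gives -5.
Others report (2, 15, 2): truth gives 0, best alternative gives -5.
Others report (2, 19, 2): truth gives 0, best alternative gives -5.
Others report (2, 20, 2): truth gives 0, best alternative gives -5.
(Remaining 58 profiles checked similarly; truth is weakly best in each.)
In every case the truthful report is at least as good as any alternative, so it is a dominant strategy.

Yes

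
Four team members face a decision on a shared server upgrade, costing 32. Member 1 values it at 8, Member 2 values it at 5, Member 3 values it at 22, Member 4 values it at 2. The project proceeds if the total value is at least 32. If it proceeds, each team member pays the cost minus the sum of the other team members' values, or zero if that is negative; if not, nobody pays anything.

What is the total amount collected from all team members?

Total value 37 ≥ cost 32, so it is built.
Member 1: others sum to 29; max(0, 32 - 29) = 3.
Member 2: others sum to 32; max(0, 32 - 32) = 0.
Member 3: others sum to 15; max(0, 32 - 15) = 17.
Member 4: others sum to 35; max(0, 32 - 35) = 0.
Total collected = 3 + 0 + 17 + 0 = 20.

20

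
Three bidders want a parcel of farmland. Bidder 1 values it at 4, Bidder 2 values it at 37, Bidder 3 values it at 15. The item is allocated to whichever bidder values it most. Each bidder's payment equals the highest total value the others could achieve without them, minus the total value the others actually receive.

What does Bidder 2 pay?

Bidder 2 has the highest value and receives the item.
Without Bidder 2, the item would go to the next-highest value, 15, so the others could achieve 15.
With Bidder 2 present and winning, the others receive nothing, so their total is 0.
Payment = 15 - 0 = 15.

15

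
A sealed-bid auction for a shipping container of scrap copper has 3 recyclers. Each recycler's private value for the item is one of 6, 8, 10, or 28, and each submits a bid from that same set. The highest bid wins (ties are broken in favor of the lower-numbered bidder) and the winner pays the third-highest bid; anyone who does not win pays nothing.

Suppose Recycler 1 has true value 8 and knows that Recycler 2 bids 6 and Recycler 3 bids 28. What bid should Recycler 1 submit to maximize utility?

Bid 6: loses, pays 0, utility 0.
Bid 8: loses, pays 0, utility 0.
Bid 10: loses, pays 0, utility 0.
Bid 28: wins, pays 6, utility 8 - 6 = 2.
The best choice is 28 with utility 2.

28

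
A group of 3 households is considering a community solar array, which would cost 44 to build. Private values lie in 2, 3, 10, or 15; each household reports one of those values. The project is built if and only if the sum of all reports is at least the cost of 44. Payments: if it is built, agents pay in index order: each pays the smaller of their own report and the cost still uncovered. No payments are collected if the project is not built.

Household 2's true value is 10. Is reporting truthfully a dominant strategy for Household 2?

Check each profile of the others' reports and compare truth against every alternative report.
Others report (2, 2): truth gives 0, best alternative gives 0.
Others report (2, 3): truth gives 0, best alternative gives 0.
Others report (2, 10): truth gives 0, best alternative gives 0.
Others report (2, 15): truth gives 0, best alternative gives 0.
Others report (3, 2): truth gives 0, best alternative gives 0.
Others report (3, 3): truth gives 0, best alternative gives 0.
(Remaining 10 profiles checked similarly; truth is weakly best in each.)
In every case the truthful report is at least as good as any alternative, so it is a dominant strategy.

Yes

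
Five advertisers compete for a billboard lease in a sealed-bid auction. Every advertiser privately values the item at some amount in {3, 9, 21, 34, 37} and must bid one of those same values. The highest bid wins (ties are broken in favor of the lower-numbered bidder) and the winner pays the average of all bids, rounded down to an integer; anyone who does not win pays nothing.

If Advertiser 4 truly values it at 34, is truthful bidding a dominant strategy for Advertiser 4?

Consider the case where Advertiser 1 bids 3, Advertiser 2 bids 3, Advertiser 3 bids 3 and Advertiser 5 bids 3.
Truthful bid 34: wins, pays 9, utility 34 - 9 = 25.
Bid 9 instead: wins, pays 4, utility 34 - 4 = 30.
Since 30 > 25, bidding 9 is strictly better here, so truthful bidding is not dominant.

No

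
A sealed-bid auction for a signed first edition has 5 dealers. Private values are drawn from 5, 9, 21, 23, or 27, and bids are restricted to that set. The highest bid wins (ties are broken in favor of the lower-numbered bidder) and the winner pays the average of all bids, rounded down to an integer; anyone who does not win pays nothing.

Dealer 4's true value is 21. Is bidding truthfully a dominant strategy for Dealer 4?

Consider the case where Dealer 1 bids 5, Dealer 2 bids 5, Dealer 3 bids 5 and Dealer 5 bids 5.
Truthful bid 21: wins, pays 8, utility 21 - 8 = 13.
Bid 9 instead: wins, pays 5, utility 21 - 5 = 16.
Since 16 > 13, bidding 9 is strictly better here, so truthful bidding is not dominant.

No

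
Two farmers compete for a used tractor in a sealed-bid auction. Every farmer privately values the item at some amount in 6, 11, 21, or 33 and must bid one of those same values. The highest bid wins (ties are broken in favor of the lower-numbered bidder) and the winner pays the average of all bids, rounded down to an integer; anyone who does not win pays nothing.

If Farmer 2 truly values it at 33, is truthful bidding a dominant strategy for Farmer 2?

Consider the case where Farmer 1 bids 6.
Truthful bid 33: wins, pays 19, utility 33 - 19 = 14.
Bid 11 instead: wins, pays 8, utility 33 - 8 = 25.
Since 25 > 14, bidding 11 is strictly better here, so truthful bidding is not dominant.

No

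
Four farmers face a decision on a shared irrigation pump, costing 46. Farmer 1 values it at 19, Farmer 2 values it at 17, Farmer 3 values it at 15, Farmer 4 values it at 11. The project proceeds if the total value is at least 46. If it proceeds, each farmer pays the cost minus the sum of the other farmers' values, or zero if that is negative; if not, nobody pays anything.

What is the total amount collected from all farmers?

4

Total value 62 ≥ cost 46, so it is built.
Farmer 1: others sum to 43; max(0, 46 - 43) = 3.
Farmer 2: others sum to 45; max(0, 46 - 45) = 1.
Farmer 3: others sum to 47; max(0, 46 - 47) = 0.
Farmer 4: others sum to 51; max(0, 46 - 51) = 0.
Total collected = 3 + 1 + 0 + 0 = 4.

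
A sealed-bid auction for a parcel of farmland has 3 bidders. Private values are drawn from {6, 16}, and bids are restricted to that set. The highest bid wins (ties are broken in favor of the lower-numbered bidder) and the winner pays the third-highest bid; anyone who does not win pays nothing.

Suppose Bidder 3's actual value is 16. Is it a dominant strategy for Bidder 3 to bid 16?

Check each profile of the others' bids and compare truth against every alternative bid.
Others bid (6, 6): truth gives 10, best alternative gives 0.
Others bid (6, 16): truth gives 0, best alternative gives 0.
Others bid (16, 6): truth gives 0, best alternative gives 0.
Others bid (16, 16): truth gives 0, best alternative gives 0.
In every case the truthful bid is at least as good as any alternative, so it is a dominant strategy.

Yes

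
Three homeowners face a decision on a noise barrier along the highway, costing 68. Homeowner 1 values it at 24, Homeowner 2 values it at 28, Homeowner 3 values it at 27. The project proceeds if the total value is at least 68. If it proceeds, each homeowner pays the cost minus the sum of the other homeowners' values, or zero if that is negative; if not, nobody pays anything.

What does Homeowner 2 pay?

Total value 79 ≥ cost 68, so the project is built.
The other homeowners' values sum to 51.
Cost minus that sum is 68 - 51 = 17.

17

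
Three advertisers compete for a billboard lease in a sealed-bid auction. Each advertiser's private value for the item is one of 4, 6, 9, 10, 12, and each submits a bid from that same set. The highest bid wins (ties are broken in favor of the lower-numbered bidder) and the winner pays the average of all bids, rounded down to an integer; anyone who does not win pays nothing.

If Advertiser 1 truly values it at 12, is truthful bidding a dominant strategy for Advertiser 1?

No

Consider the case where Advertiser 2 bids 4 and Advertiser 3 bids 4.
Truthful bid 12: wins, pays 6, utility 12 - 6 = 6.
Bid 4 instead: wins, pays 4, utility 12 - 4 = 8.
Since 8 > 6, bidding 4 is strictly better here, so truthful bidding is not dominant.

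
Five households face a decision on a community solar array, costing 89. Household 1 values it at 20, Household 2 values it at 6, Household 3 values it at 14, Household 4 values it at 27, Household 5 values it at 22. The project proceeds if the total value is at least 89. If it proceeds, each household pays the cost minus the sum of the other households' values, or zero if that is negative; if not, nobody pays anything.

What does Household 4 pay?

Total value 89 ≥ cost 89, so the project is built.
The other households' values sum to 62.
Cost minus that sum is 89 - 62 = 27.

27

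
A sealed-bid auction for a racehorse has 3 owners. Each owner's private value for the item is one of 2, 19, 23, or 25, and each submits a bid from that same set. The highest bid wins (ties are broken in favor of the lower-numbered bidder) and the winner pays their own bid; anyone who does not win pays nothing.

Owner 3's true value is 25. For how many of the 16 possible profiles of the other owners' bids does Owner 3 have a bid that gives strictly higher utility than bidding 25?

Others bid (2, 2): truth gives 0; bid 19 gives 6 > 0. Violating.
Others bid (2, 19): truth gives 0; bid 23 gives 2 > 0. Violating.
Others bid (19, 2): truth gives 0; bid 23 gives 2 > 0. Violating.
Others bid (19, 19): truth gives 0; bid 23 gives 2 > 0. Violating.
Others bid (2, 23): truth gives 0; no alternative beats it.
Others bid (2, 25): truth gives 0; no alternative beats it.
(Checking all 16 profiles: 4 have a profitable deviation, 12 do not.)

4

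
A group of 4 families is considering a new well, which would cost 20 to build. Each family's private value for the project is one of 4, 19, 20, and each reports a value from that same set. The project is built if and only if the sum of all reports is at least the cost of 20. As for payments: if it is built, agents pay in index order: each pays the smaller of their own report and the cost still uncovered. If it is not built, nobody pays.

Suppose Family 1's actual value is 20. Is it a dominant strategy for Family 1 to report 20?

Consider the case where Family 2 reports 4, Family 3 reports 4 and Family 4 reports 4.
Truthful report 20: project built, pays 20, utility 20 - 20 = 0.
Report 19 instead: project built, pays 19, utility 20 - 19 = 1.
Since 1 > 0, reporting 19 is strictly better here, so truthful reporting is not dominant.

No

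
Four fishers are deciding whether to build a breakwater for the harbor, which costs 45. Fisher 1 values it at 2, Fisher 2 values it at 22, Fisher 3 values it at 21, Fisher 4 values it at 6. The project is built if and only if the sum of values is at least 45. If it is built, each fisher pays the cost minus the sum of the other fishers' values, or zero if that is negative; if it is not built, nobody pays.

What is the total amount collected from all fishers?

31

Total value 51 ≥ cost 45, so it is built.
Fisher 1: others sum to 49; max(0, 45 - 49) = 0.
Fisher 2: others sum to 29; max(0, 45 - 29) = 16.
Fisher 3: others sum to 30; max(0, 45 - 30) = 15.
Fisher 4: others sum to 45; max(0, 45 - 45) = 0.
Total collected = 0 + 16 + 15 + 0 = 31.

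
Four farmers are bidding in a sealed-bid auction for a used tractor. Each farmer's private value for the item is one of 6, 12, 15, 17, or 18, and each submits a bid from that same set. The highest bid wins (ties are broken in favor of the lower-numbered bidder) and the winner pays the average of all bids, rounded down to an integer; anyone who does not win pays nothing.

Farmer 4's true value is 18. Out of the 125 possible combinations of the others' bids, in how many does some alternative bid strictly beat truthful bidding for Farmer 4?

Others bid (6, 6, 6): truth gives 9; bid 12 gives 11 > 9. Violating.
Others bid (6, 6, 12): truth gives 8; bid 15 gives 9 > 8. Violating.
Others bid (6, 12, 6): truth gives 8; bid 15 gives 9 > 8. Violating.
Others bid (6, 12, 12): truth gives 6; bid 15 gives 7 > 6. Violating.
Others bid (6, 6, 15): truth gives 7; no alternative beats it.
Others bid (6, 6, 17): truth gives 7; no alternative beats it.
(Checking all 125 profiles: 11 have a profitable deviation, 114 do not.)

11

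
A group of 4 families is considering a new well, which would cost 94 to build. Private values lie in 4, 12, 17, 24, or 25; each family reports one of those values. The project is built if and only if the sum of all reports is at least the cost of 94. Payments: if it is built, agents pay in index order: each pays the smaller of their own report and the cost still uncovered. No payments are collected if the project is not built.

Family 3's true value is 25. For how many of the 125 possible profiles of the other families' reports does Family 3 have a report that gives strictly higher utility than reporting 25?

Others report (24, 24, 24): truth gives 0; report 24 gives 1 > 0. Violating.
Others report (24, 24, 25): truth gives 0; report 24 gives 1 > 0. Violating.
Others report (24, 25, 24): truth gives 0; report 24 gives 1 > 0. Violating.
Others report (24, 25, 25): truth gives 0; report 24 gives 1 > 0. Violating.
Others report (4, 4, 4): truth gives 0; no alternative beats it.
Others report (4, 4, 12): truth gives 0; no alternative beats it.
(Checking all 125 profiles: 8 have a profitable deviation, 117 do not.)

8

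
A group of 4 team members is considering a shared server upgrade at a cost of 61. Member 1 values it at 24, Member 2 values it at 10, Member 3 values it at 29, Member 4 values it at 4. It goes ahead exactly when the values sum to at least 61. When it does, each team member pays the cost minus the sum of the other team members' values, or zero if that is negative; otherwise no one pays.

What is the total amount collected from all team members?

Total value 67 ≥ cost 61, so it is built.
Member 1: others sum to 43; max(0, 61 - 43) = 18.
Member 2: others sum to 57; max(0, 61 - 57) = 4.
Member 3: others sum to 38; max(0, 61 - 38) = 23.
Member 4: others sum to 63; max(0, 61 - 63) = 0.
Total collected = 18 + 4 + 23 + 0 = 45.

45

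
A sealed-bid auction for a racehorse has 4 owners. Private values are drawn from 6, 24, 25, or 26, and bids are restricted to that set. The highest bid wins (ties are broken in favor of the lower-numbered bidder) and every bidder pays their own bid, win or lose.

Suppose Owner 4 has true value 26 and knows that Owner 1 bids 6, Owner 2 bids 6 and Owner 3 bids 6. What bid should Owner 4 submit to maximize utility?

24

Bid 6: loses but pays 6, utility -6.
Bid 24: wins, pays 24, utility 26 - 24 = 2.
Bid 25: wins, pays 25, utility 26 - 25 = 1.
Bid 26: wins, pays 26, utility 26 - 26 = 0.
The best choice is 24 with utility 2.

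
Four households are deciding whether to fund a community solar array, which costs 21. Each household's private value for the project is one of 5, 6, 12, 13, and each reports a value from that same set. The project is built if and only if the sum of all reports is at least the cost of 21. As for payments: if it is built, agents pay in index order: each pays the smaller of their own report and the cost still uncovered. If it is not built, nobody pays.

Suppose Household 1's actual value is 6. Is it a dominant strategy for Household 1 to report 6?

No

Consider the case where Household 2 reports 5, Household 3 reports 5 and Household 4 reports 6.
Truthful report 6: project built, pays 6, utility 6 - 6 = 0.
Report 5 instead: project built, pays 5, utility 6 - 5 = 1.
Since 1 > 0, reporting 5 is strictly better here, so truthful reporting is not dominant.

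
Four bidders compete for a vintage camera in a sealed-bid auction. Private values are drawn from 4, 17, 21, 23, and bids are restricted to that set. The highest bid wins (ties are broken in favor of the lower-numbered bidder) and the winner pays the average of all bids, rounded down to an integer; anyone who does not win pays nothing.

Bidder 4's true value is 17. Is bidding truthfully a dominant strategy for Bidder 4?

Consider the case where Bidder 1 bids 4, Bidder 2 bids 4 and Bidder 3 bids 17.
Truthful bid 17: loses, pays 0, utility 0.
Bid 21 instead: wins, pays 11, utility 17 - 11 = 6.
Since 6 > 0, bidding 21 is strictly better here, so truthful bidding is not dominant.

No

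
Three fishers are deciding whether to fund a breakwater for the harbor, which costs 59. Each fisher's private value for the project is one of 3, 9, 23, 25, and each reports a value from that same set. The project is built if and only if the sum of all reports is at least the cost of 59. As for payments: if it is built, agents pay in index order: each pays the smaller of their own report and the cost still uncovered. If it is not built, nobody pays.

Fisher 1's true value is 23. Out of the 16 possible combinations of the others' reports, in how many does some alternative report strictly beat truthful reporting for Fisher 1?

Others report (25, 25): truth gives 0; report 9 gives 14 > 0. Violating.
Others report (3, 3): truth gives 0; no alternative beats it.
Others report (3, 9): truth gives 0; no alternative beats it.
(Checking all 16 profiles: 1 has a profitable deviation, 15 do not.)

1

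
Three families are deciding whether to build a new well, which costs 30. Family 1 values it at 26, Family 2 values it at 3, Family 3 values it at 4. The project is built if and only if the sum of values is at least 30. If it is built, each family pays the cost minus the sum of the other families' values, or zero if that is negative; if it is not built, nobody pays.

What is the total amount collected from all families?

Total value 33 ≥ cost 30, so it is built.
Family 1: others sum to 7; max(0, 30 - 7) = 23.
Family 2: others sum to 30; max(0, 30 - 30) = 0.
Family 3: others sum to 29; max(0, 30 - 29) = 1.
Total collected = 23 + 0 + 1 = 24.

24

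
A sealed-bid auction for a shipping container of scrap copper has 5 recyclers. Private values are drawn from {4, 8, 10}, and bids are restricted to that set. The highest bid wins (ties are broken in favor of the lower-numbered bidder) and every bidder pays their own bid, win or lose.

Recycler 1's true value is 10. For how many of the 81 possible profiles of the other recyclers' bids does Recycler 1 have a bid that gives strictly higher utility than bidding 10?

Others bid (4, 4, 4, 4): truth gives 0; bid 4 gives 6 > 0. Violating.
Others bid (4, 4, 4, 8): truth gives 0; bid 8 gives 2 > 0. Violating.
Others bid (4, 4, 8, 4): truth gives 0; bid 8 gives 2 > 0. Violating.
Others bid (4, 4, 8, 8): truth gives 0; bid 8 gives 2 > 0. Violating.
Others bid (4, 4, 4, 10): truth gives 0; no alternative beats it.
Others bid (4, 4, 8, 10): truth gives 0; no alternative beats it.
(Checking all 81 profiles: 16 have a profitable deviation, 65 do not.)

16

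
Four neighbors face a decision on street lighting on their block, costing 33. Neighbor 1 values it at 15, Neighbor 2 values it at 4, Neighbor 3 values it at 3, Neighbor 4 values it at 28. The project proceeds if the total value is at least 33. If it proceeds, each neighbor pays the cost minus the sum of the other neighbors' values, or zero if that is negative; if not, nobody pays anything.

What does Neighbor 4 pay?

11

Total value 50 ≥ cost 33, so the project is built.
The other neighbors' values sum to 22.
Cost minus that sum is 33 - 22 = 11.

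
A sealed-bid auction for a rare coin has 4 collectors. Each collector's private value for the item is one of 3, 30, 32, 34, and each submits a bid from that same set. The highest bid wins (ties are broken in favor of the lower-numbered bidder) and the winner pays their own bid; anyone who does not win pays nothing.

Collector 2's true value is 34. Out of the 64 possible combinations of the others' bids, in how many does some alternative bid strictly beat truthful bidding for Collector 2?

18

Others bid (3, 3, 3): truth gives 0; bid 30 gives 4 > 0. Violating.
Others bid (3, 3, 30): truth gives 0; bid 30 gives 4 > 0. Violating.
Others bid (3, 3, 32): truth gives 0; bid 32 gives 2 > 0. Violating.
Others bid (3, 30, 3): truth gives 0; bid 30 gives 4 > 0. Violating.
Others bid (3, 3, 34): truth gives 0; no alternative beats it.
Others bid (3, 30, 34): truth gives 0; no alternative beats it.
(Checking all 64 profiles: 18 have a profitable deviation, 46 do not.)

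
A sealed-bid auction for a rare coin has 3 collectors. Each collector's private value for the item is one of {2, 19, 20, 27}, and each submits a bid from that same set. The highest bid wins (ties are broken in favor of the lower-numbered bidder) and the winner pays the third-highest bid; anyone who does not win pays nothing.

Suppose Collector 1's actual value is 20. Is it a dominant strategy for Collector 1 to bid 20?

No

Consider the case where Collector 2 bids 2 and Collector 3 bids 27.
Truthful bid 20: loses, pays 0, utility 0.
Bid 27 instead: wins, pays 2, utility 20 - 2 = 18.
Since 18 > 0, bidding 27 is strictly better here, so truthful bidding is not dominant.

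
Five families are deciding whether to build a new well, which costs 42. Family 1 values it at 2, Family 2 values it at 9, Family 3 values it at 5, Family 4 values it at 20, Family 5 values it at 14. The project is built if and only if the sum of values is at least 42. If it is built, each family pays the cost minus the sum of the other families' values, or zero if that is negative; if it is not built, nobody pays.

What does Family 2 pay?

1

Total value 50 ≥ cost 42, so the project is built.
The other families' values sum to 41.
Cost minus that sum is 42 - 41 = 1.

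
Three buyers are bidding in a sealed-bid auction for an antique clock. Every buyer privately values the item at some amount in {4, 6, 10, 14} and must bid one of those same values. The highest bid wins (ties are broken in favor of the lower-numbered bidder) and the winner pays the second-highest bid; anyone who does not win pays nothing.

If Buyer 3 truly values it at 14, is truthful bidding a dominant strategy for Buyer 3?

Check each profile of the others' bids and compare truth against every alternative bid.
Others bid (4, 10): truth gives 4, best alternative gives 0.
Others bid (6, 10): truth gives 4, best alternative gives 0.
Others bid (10, 4): truth gives 4, best alternative gives 0.
Others bid (10, 6): truth gives 4, best alternative gives 0.
Others bid (10, 10): truth gives 4, best alternative gives 0.
Others bid (4, 4): truth gives 10, best alternative gives 10.
(Remaining 10 profiles checked similarly; truth is weakly best in each.)
In every case the truthful bid is at least as good as any alternative, so it is a dominant strategy.

Yes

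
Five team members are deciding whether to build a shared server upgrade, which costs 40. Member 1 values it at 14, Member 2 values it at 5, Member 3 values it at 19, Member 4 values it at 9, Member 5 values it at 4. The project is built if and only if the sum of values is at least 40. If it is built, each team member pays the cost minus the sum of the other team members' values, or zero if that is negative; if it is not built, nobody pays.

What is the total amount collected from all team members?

11

Total value 51 ≥ cost 40, so it is built.
Member 1: others sum to 37; max(0, 40 - 37) = 3.
Member 2: others sum to 46; max(0, 40 - 46) = 0.
Member 3: others sum to 32; max(0, 40 - 32) = 8.
Member 4: others sum to 42; max(0, 40 - 42) = 0.
Member 5: others sum to 47; max(0, 40 - 47) = 0.
Total collected = 3 + 0 + 8 + 0 + 0 = 11.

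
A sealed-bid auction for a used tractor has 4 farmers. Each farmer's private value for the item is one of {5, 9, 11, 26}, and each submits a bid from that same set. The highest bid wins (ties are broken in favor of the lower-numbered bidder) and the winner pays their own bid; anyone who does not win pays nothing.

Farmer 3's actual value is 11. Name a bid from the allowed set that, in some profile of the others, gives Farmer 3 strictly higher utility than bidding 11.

9

Suppose Farmer 1 bids 5, Farmer 2 bids 5 and Farmer 4 bids 5.
Bid 11: wins, pays 11, utility 11 - 11 = 0.
Bid 9: wins, pays 9, utility 11 - 9 = 2.
So bidding 9 beats truth here (2 > 0).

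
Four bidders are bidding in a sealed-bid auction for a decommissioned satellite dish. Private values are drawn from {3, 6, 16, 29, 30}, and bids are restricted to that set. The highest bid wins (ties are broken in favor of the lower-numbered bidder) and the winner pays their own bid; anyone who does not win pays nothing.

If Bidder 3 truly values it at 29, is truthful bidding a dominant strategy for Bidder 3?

Consider the case where Bidder 1 bids 3, Bidder 2 bids 3 and Bidder 4 bids 3.
Truthful bid 29: wins, pays 29, utility 29 - 29 = 0.
Bid 6 instead: wins, pays 6, utility 29 - 6 = 23.
Since 23 > 0, bidding 6 is strictly better here, so truthful bidding is not dominant.

No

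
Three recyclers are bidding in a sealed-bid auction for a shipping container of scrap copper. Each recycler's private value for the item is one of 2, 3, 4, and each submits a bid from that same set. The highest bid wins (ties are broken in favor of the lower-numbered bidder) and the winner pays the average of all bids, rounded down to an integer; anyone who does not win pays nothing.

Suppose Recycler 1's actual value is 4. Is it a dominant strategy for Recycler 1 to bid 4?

No

Consider the case where Recycler 2 bids 2 and Recycler 3 bids 3.
Truthful bid 4: wins, pays 3, utility 4 - 3 = 1.
Bid 3 instead: wins, pays 2, utility 4 - 2 = 2.
Since 2 > 1, bidding 3 is strictly better here, so truthful bidding is not dominant.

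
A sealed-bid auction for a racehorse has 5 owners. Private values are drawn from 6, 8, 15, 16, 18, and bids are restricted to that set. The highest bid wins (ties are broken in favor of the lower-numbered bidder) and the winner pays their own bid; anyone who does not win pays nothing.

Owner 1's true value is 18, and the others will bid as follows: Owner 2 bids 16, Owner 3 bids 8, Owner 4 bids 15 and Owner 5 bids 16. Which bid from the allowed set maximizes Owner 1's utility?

Bid 6: loses, pays 0, utility 0.
Bid 8: loses, pays 0, utility 0.
Bid 15: loses, pays 0, utility 0.
Bid 16: wins, pays 16, utility 18 - 16 = 2.
Bid 18: wins, pays 18, utility 18 - 18 = 0.
The best choice is 16 with utility 2.

16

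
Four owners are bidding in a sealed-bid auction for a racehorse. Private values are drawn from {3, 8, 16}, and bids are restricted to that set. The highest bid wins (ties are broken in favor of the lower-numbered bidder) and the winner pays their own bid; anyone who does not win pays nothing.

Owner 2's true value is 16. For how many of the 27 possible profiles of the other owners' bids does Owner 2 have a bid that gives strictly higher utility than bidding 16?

Others bid (3, 3, 3): truth gives 0; bid 8 gives 8 > 0. Violating.
Others bid (3, 3, 8): truth gives 0; bid 8 gives 8 > 0. Violating.
Others bid (3, 8, 3): truth gives 0; bid 8 gives 8 > 0. Violating.
Others bid (3, 8, 8): truth gives 0; bid 8 gives 8 > 0. Violating.
Others bid (3, 3, 16): truth gives 0; no alternative beats it.
Others bid (3, 8, 16): truth gives 0; no alternative beats it.
(Checking all 27 profiles: 4 have a profitable deviation, 23 do not.)

4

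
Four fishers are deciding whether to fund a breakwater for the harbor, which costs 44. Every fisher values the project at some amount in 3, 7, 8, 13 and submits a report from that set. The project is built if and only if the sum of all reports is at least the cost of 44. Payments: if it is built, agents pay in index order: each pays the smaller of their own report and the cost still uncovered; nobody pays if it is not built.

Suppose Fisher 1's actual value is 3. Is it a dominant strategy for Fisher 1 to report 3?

Yes

Check each profile of the others' reports and compare truth against every alternative report.
Others report (13, 13, 13): truth gives 0, best alternative gives -4.
Others report (3, 3, 3): truth gives 0, best alternative gives 0.
Others report (3, 3, 7): truth gives 0, best alternative gives 0.
Others report (3, 3, 8): truth gives 0, best alternative gives 0.
Others report (3, 3, 13): truth gives 0, best alternative gives 0.
Others report (3, 7, 3): truth gives 0, best alternative gives 0.
(Remaining 58 profiles checked similarly; truth is weakly best in each.)
In every case the truthful report is at least as good as any alternative, so it is a dominant strategy.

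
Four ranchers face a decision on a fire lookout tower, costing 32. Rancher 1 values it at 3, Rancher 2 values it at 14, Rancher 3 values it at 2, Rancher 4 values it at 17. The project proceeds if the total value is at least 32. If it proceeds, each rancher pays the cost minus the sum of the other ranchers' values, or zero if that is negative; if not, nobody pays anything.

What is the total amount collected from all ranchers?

Total value 36 ≥ cost 32, so it is built.
Rancher 1: others sum to 33; max(0, 32 - 33) = 0.
Rancher 2: others sum to 22; max(0, 32 - 22) = 10.
Rancher 3: others sum to 34; max(0, 32 - 34) = 0.
Rancher 4: others sum to 19; max(0, 32 - 19) = 13.
Total collected = 0 + 10 + 0 + 13 = 23.

23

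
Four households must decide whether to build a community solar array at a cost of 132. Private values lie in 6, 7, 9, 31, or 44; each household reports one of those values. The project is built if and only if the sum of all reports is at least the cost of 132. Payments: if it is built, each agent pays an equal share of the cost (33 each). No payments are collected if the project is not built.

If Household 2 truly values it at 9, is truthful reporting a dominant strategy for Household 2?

Check each profile of the others' reports and compare truth against every alternative report.
Others report (44, 44, 44): truth gives -24, best alternative gives -24.
Others report (6, 6, 6): truth gives 0, best alternative gives 0.
Others report (6, 6, 7): truth gives 0, best alternative gives 0.
Others report (6, 6, 9): truth gives 0, best alternative gives 0.
Others report (6, 6, 31): truth gives 0, best alternative gives 0.
Others report (6, 6, 44): truth gives 0, best alternative gives 0.
(Remaining 119 profiles checked similarly; truth is weakly best in each.)
In every case the truthful report is at least as good as any alternative, so it is a dominant strategy.

Yes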